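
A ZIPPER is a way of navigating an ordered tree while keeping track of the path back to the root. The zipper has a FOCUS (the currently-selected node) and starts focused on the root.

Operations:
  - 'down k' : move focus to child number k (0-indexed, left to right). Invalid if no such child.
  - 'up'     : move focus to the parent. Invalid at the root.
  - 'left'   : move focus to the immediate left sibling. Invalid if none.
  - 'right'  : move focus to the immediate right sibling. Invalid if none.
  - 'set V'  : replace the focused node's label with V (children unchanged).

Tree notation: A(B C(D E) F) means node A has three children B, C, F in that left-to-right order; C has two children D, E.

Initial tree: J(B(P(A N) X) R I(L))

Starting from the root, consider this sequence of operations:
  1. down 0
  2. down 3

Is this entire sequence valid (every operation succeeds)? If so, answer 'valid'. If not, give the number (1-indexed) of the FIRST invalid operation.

Step 1 (down 0): focus=B path=0 depth=1 children=['P', 'X'] left=[] right=['R', 'I'] parent=J
Step 2 (down 3): INVALID

Answer: 2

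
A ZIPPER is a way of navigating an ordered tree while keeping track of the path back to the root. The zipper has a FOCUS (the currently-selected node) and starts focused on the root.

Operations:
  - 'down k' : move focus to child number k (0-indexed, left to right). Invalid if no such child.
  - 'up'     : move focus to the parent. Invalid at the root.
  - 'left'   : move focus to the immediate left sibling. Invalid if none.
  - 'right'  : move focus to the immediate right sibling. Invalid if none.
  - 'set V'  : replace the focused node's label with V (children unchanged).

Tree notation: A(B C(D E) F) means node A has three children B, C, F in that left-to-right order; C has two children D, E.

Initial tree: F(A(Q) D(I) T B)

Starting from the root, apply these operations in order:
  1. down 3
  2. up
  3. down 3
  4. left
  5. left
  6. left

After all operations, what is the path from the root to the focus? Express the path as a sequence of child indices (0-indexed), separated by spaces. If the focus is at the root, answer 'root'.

Answer: 0

Derivation:
Step 1 (down 3): focus=B path=3 depth=1 children=[] left=['A', 'D', 'T'] right=[] parent=F
Step 2 (up): focus=F path=root depth=0 children=['A', 'D', 'T', 'B'] (at root)
Step 3 (down 3): focus=B path=3 depth=1 children=[] left=['A', 'D', 'T'] right=[] parent=F
Step 4 (left): focus=T path=2 depth=1 children=[] left=['A', 'D'] right=['B'] parent=F
Step 5 (left): focus=D path=1 depth=1 children=['I'] left=['A'] right=['T', 'B'] parent=F
Step 6 (left): focus=A path=0 depth=1 children=['Q'] left=[] right=['D', 'T', 'B'] parent=F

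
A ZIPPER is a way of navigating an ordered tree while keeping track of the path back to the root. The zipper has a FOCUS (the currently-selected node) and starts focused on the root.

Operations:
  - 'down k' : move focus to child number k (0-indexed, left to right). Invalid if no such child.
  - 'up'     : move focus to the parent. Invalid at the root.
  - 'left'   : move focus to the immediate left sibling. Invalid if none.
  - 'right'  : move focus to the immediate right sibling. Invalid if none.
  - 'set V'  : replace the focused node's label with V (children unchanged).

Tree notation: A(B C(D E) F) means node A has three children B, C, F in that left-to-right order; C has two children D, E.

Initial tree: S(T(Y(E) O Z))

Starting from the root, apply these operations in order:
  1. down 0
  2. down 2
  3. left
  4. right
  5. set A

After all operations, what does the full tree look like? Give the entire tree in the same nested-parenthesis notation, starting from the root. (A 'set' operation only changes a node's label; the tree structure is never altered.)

Answer: S(T(Y(E) O A))

Derivation:
Step 1 (down 0): focus=T path=0 depth=1 children=['Y', 'O', 'Z'] left=[] right=[] parent=S
Step 2 (down 2): focus=Z path=0/2 depth=2 children=[] left=['Y', 'O'] right=[] parent=T
Step 3 (left): focus=O path=0/1 depth=2 children=[] left=['Y'] right=['Z'] parent=T
Step 4 (right): focus=Z path=0/2 depth=2 children=[] left=['Y', 'O'] right=[] parent=T
Step 5 (set A): focus=A path=0/2 depth=2 children=[] left=['Y', 'O'] right=[] parent=T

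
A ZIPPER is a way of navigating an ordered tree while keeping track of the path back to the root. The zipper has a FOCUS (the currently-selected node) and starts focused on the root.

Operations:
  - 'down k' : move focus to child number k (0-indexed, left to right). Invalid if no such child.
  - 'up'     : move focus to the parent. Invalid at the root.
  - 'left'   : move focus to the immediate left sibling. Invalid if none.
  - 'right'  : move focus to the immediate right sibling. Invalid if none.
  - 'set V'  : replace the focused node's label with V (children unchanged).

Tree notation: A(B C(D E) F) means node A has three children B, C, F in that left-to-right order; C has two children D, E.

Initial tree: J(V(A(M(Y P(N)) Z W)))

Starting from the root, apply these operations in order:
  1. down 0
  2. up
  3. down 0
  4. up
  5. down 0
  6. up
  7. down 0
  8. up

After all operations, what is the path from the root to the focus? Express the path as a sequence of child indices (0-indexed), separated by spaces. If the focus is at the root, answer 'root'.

Step 1 (down 0): focus=V path=0 depth=1 children=['A'] left=[] right=[] parent=J
Step 2 (up): focus=J path=root depth=0 children=['V'] (at root)
Step 3 (down 0): focus=V path=0 depth=1 children=['A'] left=[] right=[] parent=J
Step 4 (up): focus=J path=root depth=0 children=['V'] (at root)
Step 5 (down 0): focus=V path=0 depth=1 children=['A'] left=[] right=[] parent=J
Step 6 (up): focus=J path=root depth=0 children=['V'] (at root)
Step 7 (down 0): focus=V path=0 depth=1 children=['A'] left=[] right=[] parent=J
Step 8 (up): focus=J path=root depth=0 children=['V'] (at root)

Answer: root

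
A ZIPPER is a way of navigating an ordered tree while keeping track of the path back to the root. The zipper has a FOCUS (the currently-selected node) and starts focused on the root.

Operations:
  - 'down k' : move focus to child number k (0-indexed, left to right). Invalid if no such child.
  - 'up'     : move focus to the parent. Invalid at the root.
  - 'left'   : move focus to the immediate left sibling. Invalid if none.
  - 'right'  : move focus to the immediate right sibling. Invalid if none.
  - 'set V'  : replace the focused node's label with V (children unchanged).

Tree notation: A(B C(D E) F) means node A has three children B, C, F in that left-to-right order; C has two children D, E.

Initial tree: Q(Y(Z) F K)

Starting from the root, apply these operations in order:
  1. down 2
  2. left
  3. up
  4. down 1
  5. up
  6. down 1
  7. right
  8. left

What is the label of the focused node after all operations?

Step 1 (down 2): focus=K path=2 depth=1 children=[] left=['Y', 'F'] right=[] parent=Q
Step 2 (left): focus=F path=1 depth=1 children=[] left=['Y'] right=['K'] parent=Q
Step 3 (up): focus=Q path=root depth=0 children=['Y', 'F', 'K'] (at root)
Step 4 (down 1): focus=F path=1 depth=1 children=[] left=['Y'] right=['K'] parent=Q
Step 5 (up): focus=Q path=root depth=0 children=['Y', 'F', 'K'] (at root)
Step 6 (down 1): focus=F path=1 depth=1 children=[] left=['Y'] right=['K'] parent=Q
Step 7 (right): focus=K path=2 depth=1 children=[] left=['Y', 'F'] right=[] parent=Q
Step 8 (left): focus=F path=1 depth=1 children=[] left=['Y'] right=['K'] parent=Q

Answer: F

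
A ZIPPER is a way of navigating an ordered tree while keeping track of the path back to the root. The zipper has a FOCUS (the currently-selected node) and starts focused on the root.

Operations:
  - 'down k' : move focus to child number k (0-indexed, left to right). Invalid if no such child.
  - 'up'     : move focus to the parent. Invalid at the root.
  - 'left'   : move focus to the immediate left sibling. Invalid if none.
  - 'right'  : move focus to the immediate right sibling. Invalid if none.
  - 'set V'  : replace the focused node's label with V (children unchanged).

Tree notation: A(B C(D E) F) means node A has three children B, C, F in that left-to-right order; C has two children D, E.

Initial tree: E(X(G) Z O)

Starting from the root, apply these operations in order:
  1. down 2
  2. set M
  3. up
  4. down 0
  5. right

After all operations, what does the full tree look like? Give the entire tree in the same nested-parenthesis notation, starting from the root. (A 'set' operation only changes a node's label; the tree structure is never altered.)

Answer: E(X(G) Z M)

Derivation:
Step 1 (down 2): focus=O path=2 depth=1 children=[] left=['X', 'Z'] right=[] parent=E
Step 2 (set M): focus=M path=2 depth=1 children=[] left=['X', 'Z'] right=[] parent=E
Step 3 (up): focus=E path=root depth=0 children=['X', 'Z', 'M'] (at root)
Step 4 (down 0): focus=X path=0 depth=1 children=['G'] left=[] right=['Z', 'M'] parent=E
Step 5 (right): focus=Z path=1 depth=1 children=[] left=['X'] right=['M'] parent=E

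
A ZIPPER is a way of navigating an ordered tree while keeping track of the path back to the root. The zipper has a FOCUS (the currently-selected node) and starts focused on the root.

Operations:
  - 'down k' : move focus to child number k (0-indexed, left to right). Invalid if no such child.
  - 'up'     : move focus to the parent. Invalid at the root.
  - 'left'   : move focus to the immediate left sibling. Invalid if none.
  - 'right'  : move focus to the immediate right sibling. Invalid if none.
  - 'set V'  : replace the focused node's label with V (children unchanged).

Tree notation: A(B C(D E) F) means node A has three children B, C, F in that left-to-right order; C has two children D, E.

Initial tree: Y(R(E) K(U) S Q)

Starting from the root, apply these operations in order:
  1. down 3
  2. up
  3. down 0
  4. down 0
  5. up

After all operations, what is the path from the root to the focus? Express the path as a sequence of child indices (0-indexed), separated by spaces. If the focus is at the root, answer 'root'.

Step 1 (down 3): focus=Q path=3 depth=1 children=[] left=['R', 'K', 'S'] right=[] parent=Y
Step 2 (up): focus=Y path=root depth=0 children=['R', 'K', 'S', 'Q'] (at root)
Step 3 (down 0): focus=R path=0 depth=1 children=['E'] left=[] right=['K', 'S', 'Q'] parent=Y
Step 4 (down 0): focus=E path=0/0 depth=2 children=[] left=[] right=[] parent=R
Step 5 (up): focus=R path=0 depth=1 children=['E'] left=[] right=['K', 'S', 'Q'] parent=Y

Answer: 0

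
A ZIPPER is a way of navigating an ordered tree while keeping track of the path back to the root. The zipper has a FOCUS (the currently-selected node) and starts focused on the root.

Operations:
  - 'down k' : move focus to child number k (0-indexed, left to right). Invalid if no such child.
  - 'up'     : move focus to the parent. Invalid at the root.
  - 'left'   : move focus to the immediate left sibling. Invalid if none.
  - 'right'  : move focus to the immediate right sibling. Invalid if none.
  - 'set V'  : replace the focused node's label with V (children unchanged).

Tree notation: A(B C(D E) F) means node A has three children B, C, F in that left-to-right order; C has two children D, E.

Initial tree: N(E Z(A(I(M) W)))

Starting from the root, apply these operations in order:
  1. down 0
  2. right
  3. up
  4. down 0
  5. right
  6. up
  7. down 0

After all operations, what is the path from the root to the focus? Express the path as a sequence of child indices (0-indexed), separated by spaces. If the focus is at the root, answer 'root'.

Answer: 0

Derivation:
Step 1 (down 0): focus=E path=0 depth=1 children=[] left=[] right=['Z'] parent=N
Step 2 (right): focus=Z path=1 depth=1 children=['A'] left=['E'] right=[] parent=N
Step 3 (up): focus=N path=root depth=0 children=['E', 'Z'] (at root)
Step 4 (down 0): focus=E path=0 depth=1 children=[] left=[] right=['Z'] parent=N
Step 5 (right): focus=Z path=1 depth=1 children=['A'] left=['E'] right=[] parent=N
Step 6 (up): focus=N path=root depth=0 children=['E', 'Z'] (at root)
Step 7 (down 0): focus=E path=0 depth=1 children=[] left=[] right=['Z'] parent=N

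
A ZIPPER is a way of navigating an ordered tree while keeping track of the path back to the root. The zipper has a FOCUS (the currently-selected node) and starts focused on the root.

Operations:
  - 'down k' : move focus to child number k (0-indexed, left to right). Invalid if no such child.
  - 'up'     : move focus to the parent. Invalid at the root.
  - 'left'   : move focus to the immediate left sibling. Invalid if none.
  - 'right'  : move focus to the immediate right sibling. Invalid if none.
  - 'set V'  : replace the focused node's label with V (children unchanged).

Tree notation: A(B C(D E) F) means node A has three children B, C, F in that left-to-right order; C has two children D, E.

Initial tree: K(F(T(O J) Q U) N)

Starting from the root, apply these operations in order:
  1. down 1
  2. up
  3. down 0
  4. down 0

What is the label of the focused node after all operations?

Answer: T

Derivation:
Step 1 (down 1): focus=N path=1 depth=1 children=[] left=['F'] right=[] parent=K
Step 2 (up): focus=K path=root depth=0 children=['F', 'N'] (at root)
Step 3 (down 0): focus=F path=0 depth=1 children=['T', 'Q', 'U'] left=[] right=['N'] parent=K
Step 4 (down 0): focus=T path=0/0 depth=2 children=['O', 'J'] left=[] right=['Q', 'U'] parent=F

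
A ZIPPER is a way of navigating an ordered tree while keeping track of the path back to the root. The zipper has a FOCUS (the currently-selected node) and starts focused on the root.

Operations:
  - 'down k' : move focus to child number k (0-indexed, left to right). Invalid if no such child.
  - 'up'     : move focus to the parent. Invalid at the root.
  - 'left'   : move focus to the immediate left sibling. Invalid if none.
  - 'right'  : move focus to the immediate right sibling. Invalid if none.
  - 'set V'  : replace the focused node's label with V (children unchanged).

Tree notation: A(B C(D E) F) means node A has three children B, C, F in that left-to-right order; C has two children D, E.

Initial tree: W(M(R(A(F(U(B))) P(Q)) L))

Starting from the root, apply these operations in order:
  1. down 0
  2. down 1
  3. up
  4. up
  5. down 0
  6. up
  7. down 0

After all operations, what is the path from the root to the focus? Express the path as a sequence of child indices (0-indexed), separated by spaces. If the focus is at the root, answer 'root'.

Answer: 0

Derivation:
Step 1 (down 0): focus=M path=0 depth=1 children=['R', 'L'] left=[] right=[] parent=W
Step 2 (down 1): focus=L path=0/1 depth=2 children=[] left=['R'] right=[] parent=M
Step 3 (up): focus=M path=0 depth=1 children=['R', 'L'] left=[] right=[] parent=W
Step 4 (up): focus=W path=root depth=0 children=['M'] (at root)
Step 5 (down 0): focus=M path=0 depth=1 children=['R', 'L'] left=[] right=[] parent=W
Step 6 (up): focus=W path=root depth=0 children=['M'] (at root)
Step 7 (down 0): focus=M path=0 depth=1 children=['R', 'L'] left=[] right=[] parent=W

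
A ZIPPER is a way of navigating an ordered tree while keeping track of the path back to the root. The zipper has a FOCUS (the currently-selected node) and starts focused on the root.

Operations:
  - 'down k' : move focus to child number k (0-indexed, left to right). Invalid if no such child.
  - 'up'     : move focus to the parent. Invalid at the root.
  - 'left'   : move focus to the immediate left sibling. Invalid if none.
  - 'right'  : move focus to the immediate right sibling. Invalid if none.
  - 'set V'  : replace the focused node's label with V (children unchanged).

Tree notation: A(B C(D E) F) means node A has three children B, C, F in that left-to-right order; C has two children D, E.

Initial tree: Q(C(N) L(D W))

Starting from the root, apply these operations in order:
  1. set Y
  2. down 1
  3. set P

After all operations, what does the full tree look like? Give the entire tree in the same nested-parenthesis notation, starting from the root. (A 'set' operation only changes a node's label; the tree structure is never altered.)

Answer: Y(C(N) P(D W))

Derivation:
Step 1 (set Y): focus=Y path=root depth=0 children=['C', 'L'] (at root)
Step 2 (down 1): focus=L path=1 depth=1 children=['D', 'W'] left=['C'] right=[] parent=Y
Step 3 (set P): focus=P path=1 depth=1 children=['D', 'W'] left=['C'] right=[] parent=Y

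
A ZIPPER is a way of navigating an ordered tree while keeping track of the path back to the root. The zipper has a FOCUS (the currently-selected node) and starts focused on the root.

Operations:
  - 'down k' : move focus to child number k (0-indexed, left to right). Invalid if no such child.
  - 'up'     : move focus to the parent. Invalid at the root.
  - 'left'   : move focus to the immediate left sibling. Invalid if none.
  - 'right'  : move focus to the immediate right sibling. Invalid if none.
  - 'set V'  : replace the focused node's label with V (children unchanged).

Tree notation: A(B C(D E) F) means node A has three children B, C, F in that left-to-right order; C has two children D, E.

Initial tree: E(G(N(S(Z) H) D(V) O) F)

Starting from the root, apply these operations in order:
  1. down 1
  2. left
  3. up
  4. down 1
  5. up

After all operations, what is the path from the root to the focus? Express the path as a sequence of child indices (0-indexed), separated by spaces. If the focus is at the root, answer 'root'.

Step 1 (down 1): focus=F path=1 depth=1 children=[] left=['G'] right=[] parent=E
Step 2 (left): focus=G path=0 depth=1 children=['N', 'D', 'O'] left=[] right=['F'] parent=E
Step 3 (up): focus=E path=root depth=0 children=['G', 'F'] (at root)
Step 4 (down 1): focus=F path=1 depth=1 children=[] left=['G'] right=[] parent=E
Step 5 (up): focus=E path=root depth=0 children=['G', 'F'] (at root)

Answer: root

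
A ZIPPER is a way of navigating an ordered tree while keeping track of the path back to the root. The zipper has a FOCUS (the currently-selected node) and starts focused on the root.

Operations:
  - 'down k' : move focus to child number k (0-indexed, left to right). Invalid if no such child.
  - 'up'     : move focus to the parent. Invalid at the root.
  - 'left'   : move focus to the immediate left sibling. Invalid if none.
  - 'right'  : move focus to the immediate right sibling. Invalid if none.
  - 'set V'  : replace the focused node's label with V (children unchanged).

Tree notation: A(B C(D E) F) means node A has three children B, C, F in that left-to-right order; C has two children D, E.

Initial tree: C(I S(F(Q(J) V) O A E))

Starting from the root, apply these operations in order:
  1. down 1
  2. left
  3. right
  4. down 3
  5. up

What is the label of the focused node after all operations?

Answer: S

Derivation:
Step 1 (down 1): focus=S path=1 depth=1 children=['F', 'O', 'A', 'E'] left=['I'] right=[] parent=C
Step 2 (left): focus=I path=0 depth=1 children=[] left=[] right=['S'] parent=C
Step 3 (right): focus=S path=1 depth=1 children=['F', 'O', 'A', 'E'] left=['I'] right=[] parent=C
Step 4 (down 3): focus=E path=1/3 depth=2 children=[] left=['F', 'O', 'A'] right=[] parent=S
Step 5 (up): focus=S path=1 depth=1 children=['F', 'O', 'A', 'E'] left=['I'] right=[] parent=C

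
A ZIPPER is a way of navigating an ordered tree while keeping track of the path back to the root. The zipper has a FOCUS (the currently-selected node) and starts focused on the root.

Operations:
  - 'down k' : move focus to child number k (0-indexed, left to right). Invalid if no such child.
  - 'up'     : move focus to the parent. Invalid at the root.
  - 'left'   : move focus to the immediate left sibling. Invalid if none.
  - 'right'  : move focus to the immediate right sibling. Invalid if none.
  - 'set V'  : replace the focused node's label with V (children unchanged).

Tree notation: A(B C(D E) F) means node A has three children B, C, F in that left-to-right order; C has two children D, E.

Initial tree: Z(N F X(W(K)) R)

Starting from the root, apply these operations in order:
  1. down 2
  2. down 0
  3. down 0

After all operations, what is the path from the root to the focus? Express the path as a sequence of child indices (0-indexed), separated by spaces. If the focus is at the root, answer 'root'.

Answer: 2 0 0

Derivation:
Step 1 (down 2): focus=X path=2 depth=1 children=['W'] left=['N', 'F'] right=['R'] parent=Z
Step 2 (down 0): focus=W path=2/0 depth=2 children=['K'] left=[] right=[] parent=X
Step 3 (down 0): focus=K path=2/0/0 depth=3 children=[] left=[] right=[] parent=W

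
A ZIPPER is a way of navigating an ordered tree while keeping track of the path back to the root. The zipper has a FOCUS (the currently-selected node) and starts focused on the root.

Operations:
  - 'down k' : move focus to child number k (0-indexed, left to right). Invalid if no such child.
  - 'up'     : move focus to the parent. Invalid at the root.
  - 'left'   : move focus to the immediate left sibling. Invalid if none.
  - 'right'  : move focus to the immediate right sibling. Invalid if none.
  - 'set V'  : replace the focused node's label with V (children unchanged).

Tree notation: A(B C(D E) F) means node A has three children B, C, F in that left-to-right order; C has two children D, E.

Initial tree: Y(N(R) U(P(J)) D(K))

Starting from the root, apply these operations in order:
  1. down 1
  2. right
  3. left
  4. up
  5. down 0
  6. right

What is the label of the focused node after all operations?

Step 1 (down 1): focus=U path=1 depth=1 children=['P'] left=['N'] right=['D'] parent=Y
Step 2 (right): focus=D path=2 depth=1 children=['K'] left=['N', 'U'] right=[] parent=Y
Step 3 (left): focus=U path=1 depth=1 children=['P'] left=['N'] right=['D'] parent=Y
Step 4 (up): focus=Y path=root depth=0 children=['N', 'U', 'D'] (at root)
Step 5 (down 0): focus=N path=0 depth=1 children=['R'] left=[] right=['U', 'D'] parent=Y
Step 6 (right): focus=U path=1 depth=1 children=['P'] left=['N'] right=['D'] parent=Y

Answer: U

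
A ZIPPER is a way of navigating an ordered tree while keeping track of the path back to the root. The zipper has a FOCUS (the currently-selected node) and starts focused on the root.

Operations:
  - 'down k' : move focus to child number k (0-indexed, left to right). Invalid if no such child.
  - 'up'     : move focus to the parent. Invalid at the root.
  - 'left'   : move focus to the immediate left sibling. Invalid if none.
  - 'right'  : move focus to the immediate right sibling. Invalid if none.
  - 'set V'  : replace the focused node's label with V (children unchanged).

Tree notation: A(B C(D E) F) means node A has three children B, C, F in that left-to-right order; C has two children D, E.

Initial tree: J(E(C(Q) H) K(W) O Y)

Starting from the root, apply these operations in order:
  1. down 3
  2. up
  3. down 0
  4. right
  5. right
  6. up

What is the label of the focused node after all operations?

Step 1 (down 3): focus=Y path=3 depth=1 children=[] left=['E', 'K', 'O'] right=[] parent=J
Step 2 (up): focus=J path=root depth=0 children=['E', 'K', 'O', 'Y'] (at root)
Step 3 (down 0): focus=E path=0 depth=1 children=['C', 'H'] left=[] right=['K', 'O', 'Y'] parent=J
Step 4 (right): focus=K path=1 depth=1 children=['W'] left=['E'] right=['O', 'Y'] parent=J
Step 5 (right): focus=O path=2 depth=1 children=[] left=['E', 'K'] right=['Y'] parent=J
Step 6 (up): focus=J path=root depth=0 children=['E', 'K', 'O', 'Y'] (at root)

Answer: J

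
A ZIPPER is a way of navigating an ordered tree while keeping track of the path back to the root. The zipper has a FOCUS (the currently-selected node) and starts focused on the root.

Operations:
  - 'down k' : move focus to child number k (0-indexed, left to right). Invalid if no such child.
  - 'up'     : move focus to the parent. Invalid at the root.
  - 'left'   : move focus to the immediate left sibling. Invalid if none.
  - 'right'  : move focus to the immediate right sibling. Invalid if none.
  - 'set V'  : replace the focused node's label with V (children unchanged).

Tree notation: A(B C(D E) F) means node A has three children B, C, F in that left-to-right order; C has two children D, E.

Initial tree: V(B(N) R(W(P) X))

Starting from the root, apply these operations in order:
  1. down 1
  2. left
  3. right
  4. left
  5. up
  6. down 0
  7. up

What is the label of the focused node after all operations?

Answer: V

Derivation:
Step 1 (down 1): focus=R path=1 depth=1 children=['W', 'X'] left=['B'] right=[] parent=V
Step 2 (left): focus=B path=0 depth=1 children=['N'] left=[] right=['R'] parent=V
Step 3 (right): focus=R path=1 depth=1 children=['W', 'X'] left=['B'] right=[] parent=V
Step 4 (left): focus=B path=0 depth=1 children=['N'] left=[] right=['R'] parent=V
Step 5 (up): focus=V path=root depth=0 children=['B', 'R'] (at root)
Step 6 (down 0): focus=B path=0 depth=1 children=['N'] left=[] right=['R'] parent=V
Step 7 (up): focus=V path=root depth=0 children=['B', 'R'] (at root)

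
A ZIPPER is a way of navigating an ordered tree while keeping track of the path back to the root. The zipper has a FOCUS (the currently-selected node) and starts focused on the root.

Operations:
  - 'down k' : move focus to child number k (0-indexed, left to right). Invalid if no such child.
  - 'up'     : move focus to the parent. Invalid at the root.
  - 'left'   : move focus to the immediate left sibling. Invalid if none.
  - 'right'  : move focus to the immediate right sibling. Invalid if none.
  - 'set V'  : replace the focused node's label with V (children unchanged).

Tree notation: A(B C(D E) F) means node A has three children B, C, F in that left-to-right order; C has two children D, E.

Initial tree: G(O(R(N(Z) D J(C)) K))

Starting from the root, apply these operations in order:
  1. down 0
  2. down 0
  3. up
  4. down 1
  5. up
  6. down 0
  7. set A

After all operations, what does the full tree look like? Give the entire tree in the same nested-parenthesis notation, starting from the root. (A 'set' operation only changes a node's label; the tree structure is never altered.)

Answer: G(O(A(N(Z) D J(C)) K))

Derivation:
Step 1 (down 0): focus=O path=0 depth=1 children=['R', 'K'] left=[] right=[] parent=G
Step 2 (down 0): focus=R path=0/0 depth=2 children=['N', 'D', 'J'] left=[] right=['K'] parent=O
Step 3 (up): focus=O path=0 depth=1 children=['R', 'K'] left=[] right=[] parent=G
Step 4 (down 1): focus=K path=0/1 depth=2 children=[] left=['R'] right=[] parent=O
Step 5 (up): focus=O path=0 depth=1 children=['R', 'K'] left=[] right=[] parent=G
Step 6 (down 0): focus=R path=0/0 depth=2 children=['N', 'D', 'J'] left=[] right=['K'] parent=O
Step 7 (set A): focus=A path=0/0 depth=2 children=['N', 'D', 'J'] left=[] right=['K'] parent=O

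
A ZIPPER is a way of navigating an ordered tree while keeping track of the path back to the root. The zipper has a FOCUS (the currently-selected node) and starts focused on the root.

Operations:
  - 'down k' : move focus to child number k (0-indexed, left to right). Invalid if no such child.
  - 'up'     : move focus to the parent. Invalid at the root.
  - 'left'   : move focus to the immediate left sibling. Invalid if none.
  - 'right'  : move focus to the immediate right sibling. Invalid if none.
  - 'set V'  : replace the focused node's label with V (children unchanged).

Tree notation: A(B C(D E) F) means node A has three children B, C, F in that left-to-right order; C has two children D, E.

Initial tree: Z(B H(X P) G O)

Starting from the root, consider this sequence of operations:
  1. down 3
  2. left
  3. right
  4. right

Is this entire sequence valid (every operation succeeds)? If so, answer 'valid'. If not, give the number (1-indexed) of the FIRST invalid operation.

Answer: 4

Derivation:
Step 1 (down 3): focus=O path=3 depth=1 children=[] left=['B', 'H', 'G'] right=[] parent=Z
Step 2 (left): focus=G path=2 depth=1 children=[] left=['B', 'H'] right=['O'] parent=Z
Step 3 (right): focus=O path=3 depth=1 children=[] left=['B', 'H', 'G'] right=[] parent=Z
Step 4 (right): INVALID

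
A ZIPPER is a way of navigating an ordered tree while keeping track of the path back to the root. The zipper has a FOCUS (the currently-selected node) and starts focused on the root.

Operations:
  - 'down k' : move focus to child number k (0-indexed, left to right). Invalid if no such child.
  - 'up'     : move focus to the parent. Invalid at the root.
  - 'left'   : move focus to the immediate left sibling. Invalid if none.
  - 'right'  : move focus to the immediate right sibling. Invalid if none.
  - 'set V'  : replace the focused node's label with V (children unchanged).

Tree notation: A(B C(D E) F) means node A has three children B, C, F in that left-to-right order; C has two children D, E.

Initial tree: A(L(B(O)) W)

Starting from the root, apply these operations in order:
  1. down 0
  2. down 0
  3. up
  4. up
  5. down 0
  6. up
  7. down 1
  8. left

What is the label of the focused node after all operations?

Step 1 (down 0): focus=L path=0 depth=1 children=['B'] left=[] right=['W'] parent=A
Step 2 (down 0): focus=B path=0/0 depth=2 children=['O'] left=[] right=[] parent=L
Step 3 (up): focus=L path=0 depth=1 children=['B'] left=[] right=['W'] parent=A
Step 4 (up): focus=A path=root depth=0 children=['L', 'W'] (at root)
Step 5 (down 0): focus=L path=0 depth=1 children=['B'] left=[] right=['W'] parent=A
Step 6 (up): focus=A path=root depth=0 children=['L', 'W'] (at root)
Step 7 (down 1): focus=W path=1 depth=1 children=[] left=['L'] right=[] parent=A
Step 8 (left): focus=L path=0 depth=1 children=['B'] left=[] right=['W'] parent=A

Answer: L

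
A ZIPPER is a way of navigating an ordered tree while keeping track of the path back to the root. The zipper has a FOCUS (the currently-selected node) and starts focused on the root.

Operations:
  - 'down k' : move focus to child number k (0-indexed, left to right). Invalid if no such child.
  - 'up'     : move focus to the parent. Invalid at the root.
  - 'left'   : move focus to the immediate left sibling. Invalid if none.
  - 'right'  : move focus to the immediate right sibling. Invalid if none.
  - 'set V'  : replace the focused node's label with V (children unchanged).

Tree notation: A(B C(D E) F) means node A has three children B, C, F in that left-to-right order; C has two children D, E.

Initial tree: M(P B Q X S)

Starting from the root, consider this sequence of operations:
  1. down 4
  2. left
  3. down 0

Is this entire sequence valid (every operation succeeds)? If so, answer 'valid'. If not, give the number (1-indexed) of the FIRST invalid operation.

Answer: 3

Derivation:
Step 1 (down 4): focus=S path=4 depth=1 children=[] left=['P', 'B', 'Q', 'X'] right=[] parent=M
Step 2 (left): focus=X path=3 depth=1 children=[] left=['P', 'B', 'Q'] right=['S'] parent=M
Step 3 (down 0): INVALID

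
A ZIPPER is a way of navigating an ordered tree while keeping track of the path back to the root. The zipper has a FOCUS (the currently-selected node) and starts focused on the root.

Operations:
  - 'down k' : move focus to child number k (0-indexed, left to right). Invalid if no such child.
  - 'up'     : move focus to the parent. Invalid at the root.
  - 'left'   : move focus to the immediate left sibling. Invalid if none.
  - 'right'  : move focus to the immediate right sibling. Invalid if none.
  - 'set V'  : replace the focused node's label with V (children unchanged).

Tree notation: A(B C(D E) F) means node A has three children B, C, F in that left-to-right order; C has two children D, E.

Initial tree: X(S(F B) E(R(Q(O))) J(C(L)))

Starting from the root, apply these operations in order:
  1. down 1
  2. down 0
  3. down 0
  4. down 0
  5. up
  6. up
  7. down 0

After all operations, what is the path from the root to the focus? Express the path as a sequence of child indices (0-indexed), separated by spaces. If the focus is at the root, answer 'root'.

Step 1 (down 1): focus=E path=1 depth=1 children=['R'] left=['S'] right=['J'] parent=X
Step 2 (down 0): focus=R path=1/0 depth=2 children=['Q'] left=[] right=[] parent=E
Step 3 (down 0): focus=Q path=1/0/0 depth=3 children=['O'] left=[] right=[] parent=R
Step 4 (down 0): focus=O path=1/0/0/0 depth=4 children=[] left=[] right=[] parent=Q
Step 5 (up): focus=Q path=1/0/0 depth=3 children=['O'] left=[] right=[] parent=R
Step 6 (up): focus=R path=1/0 depth=2 children=['Q'] left=[] right=[] parent=E
Step 7 (down 0): focus=Q path=1/0/0 depth=3 children=['O'] left=[] right=[] parent=R

Answer: 1 0 0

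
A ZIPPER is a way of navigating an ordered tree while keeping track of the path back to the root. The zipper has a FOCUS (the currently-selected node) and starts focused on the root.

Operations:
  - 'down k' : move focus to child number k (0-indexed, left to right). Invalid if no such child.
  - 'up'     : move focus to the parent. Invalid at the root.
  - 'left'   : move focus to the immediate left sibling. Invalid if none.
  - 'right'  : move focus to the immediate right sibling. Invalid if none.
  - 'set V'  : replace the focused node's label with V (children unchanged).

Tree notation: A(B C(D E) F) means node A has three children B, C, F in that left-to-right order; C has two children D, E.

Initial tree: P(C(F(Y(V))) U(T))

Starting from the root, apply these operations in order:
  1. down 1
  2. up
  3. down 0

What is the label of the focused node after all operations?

Answer: C

Derivation:
Step 1 (down 1): focus=U path=1 depth=1 children=['T'] left=['C'] right=[] parent=P
Step 2 (up): focus=P path=root depth=0 children=['C', 'U'] (at root)
Step 3 (down 0): focus=C path=0 depth=1 children=['F'] left=[] right=['U'] parent=P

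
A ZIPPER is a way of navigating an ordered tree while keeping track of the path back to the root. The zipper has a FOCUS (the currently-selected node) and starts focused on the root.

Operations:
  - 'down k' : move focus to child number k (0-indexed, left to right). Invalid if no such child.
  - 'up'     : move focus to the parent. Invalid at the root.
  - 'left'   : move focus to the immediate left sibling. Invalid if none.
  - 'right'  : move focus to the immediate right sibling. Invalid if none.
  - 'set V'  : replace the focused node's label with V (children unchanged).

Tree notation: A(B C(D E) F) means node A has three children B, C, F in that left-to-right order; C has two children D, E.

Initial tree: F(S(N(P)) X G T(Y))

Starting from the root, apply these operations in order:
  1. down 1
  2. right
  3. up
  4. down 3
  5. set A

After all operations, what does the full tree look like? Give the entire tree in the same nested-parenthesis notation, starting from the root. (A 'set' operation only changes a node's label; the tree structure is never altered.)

Answer: F(S(N(P)) X G A(Y))

Derivation:
Step 1 (down 1): focus=X path=1 depth=1 children=[] left=['S'] right=['G', 'T'] parent=F
Step 2 (right): focus=G path=2 depth=1 children=[] left=['S', 'X'] right=['T'] parent=F
Step 3 (up): focus=F path=root depth=0 children=['S', 'X', 'G', 'T'] (at root)
Step 4 (down 3): focus=T path=3 depth=1 children=['Y'] left=['S', 'X', 'G'] right=[] parent=F
Step 5 (set A): focus=A path=3 depth=1 children=['Y'] left=['S', 'X', 'G'] right=[] parent=F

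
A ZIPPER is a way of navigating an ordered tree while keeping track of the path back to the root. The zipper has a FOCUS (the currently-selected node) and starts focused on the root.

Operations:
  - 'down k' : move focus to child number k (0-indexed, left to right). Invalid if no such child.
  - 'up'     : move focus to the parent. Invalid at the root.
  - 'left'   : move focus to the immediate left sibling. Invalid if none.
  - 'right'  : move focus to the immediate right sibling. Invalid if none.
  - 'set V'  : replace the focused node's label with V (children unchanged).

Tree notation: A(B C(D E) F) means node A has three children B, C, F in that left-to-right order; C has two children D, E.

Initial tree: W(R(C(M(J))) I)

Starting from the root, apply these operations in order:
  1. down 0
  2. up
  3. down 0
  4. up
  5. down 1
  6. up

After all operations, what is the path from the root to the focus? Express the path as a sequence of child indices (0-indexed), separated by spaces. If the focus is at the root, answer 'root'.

Answer: root

Derivation:
Step 1 (down 0): focus=R path=0 depth=1 children=['C'] left=[] right=['I'] parent=W
Step 2 (up): focus=W path=root depth=0 children=['R', 'I'] (at root)
Step 3 (down 0): focus=R path=0 depth=1 children=['C'] left=[] right=['I'] parent=W
Step 4 (up): focus=W path=root depth=0 children=['R', 'I'] (at root)
Step 5 (down 1): focus=I path=1 depth=1 children=[] left=['R'] right=[] parent=W
Step 6 (up): focus=W path=root depth=0 children=['R', 'I'] (at root)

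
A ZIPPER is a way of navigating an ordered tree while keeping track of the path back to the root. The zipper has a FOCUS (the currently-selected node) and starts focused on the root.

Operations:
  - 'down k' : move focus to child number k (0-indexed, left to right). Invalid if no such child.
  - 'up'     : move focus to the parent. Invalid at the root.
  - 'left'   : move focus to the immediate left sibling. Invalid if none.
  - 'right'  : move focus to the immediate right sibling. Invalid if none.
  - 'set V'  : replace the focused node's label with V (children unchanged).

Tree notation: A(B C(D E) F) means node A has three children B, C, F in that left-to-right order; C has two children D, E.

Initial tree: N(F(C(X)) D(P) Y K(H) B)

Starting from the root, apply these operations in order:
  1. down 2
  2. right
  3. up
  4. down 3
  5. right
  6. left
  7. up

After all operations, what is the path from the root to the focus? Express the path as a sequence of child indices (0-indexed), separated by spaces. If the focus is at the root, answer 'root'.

Answer: root

Derivation:
Step 1 (down 2): focus=Y path=2 depth=1 children=[] left=['F', 'D'] right=['K', 'B'] parent=N
Step 2 (right): focus=K path=3 depth=1 children=['H'] left=['F', 'D', 'Y'] right=['B'] parent=N
Step 3 (up): focus=N path=root depth=0 children=['F', 'D', 'Y', 'K', 'B'] (at root)
Step 4 (down 3): focus=K path=3 depth=1 children=['H'] left=['F', 'D', 'Y'] right=['B'] parent=N
Step 5 (right): focus=B path=4 depth=1 children=[] left=['F', 'D', 'Y', 'K'] right=[] parent=N
Step 6 (left): focus=K path=3 depth=1 children=['H'] left=['F', 'D', 'Y'] right=['B'] parent=N
Step 7 (up): focus=N path=root depth=0 children=['F', 'D', 'Y', 'K', 'B'] (at root)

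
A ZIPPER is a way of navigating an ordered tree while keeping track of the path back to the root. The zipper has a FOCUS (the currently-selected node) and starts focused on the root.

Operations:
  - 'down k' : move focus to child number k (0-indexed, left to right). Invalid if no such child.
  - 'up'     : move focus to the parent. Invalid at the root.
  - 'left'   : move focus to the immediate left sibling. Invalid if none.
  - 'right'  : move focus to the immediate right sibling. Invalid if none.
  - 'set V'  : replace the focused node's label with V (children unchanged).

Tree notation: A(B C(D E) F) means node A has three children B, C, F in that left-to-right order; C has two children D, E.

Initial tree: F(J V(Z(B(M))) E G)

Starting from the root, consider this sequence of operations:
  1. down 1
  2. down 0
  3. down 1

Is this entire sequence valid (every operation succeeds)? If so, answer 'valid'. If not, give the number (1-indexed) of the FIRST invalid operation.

Step 1 (down 1): focus=V path=1 depth=1 children=['Z'] left=['J'] right=['E', 'G'] parent=F
Step 2 (down 0): focus=Z path=1/0 depth=2 children=['B'] left=[] right=[] parent=V
Step 3 (down 1): INVALID

Answer: 3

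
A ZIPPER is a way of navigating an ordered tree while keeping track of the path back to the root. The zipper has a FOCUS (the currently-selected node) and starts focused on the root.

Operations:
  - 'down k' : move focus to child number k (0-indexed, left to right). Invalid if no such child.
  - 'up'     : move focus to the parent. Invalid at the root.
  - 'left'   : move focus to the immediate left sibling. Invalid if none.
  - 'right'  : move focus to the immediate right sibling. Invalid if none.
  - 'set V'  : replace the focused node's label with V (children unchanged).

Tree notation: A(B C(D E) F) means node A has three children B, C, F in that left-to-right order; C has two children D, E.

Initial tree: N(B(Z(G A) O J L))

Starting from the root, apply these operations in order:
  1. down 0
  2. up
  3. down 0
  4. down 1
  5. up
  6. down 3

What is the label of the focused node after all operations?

Step 1 (down 0): focus=B path=0 depth=1 children=['Z', 'O', 'J', 'L'] left=[] right=[] parent=N
Step 2 (up): focus=N path=root depth=0 children=['B'] (at root)
Step 3 (down 0): focus=B path=0 depth=1 children=['Z', 'O', 'J', 'L'] left=[] right=[] parent=N
Step 4 (down 1): focus=O path=0/1 depth=2 children=[] left=['Z'] right=['J', 'L'] parent=B
Step 5 (up): focus=B path=0 depth=1 children=['Z', 'O', 'J', 'L'] left=[] right=[] parent=N
Step 6 (down 3): focus=L path=0/3 depth=2 children=[] left=['Z', 'O', 'J'] right=[] parent=B

Answer: L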